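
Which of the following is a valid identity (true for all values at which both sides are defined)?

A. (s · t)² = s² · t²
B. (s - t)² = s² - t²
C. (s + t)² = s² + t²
A: holds — e.g. at (2, 4), both sides equal 64.
B: fails at (2, 4) — LHS = 4, RHS = -12.
C: fails at (1, 1) — LHS = 4, RHS = 2.

Answer: A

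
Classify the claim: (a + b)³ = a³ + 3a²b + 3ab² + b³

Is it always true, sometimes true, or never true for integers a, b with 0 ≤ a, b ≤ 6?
The identity holds for every pair in the range. For instance at (a, b) = (4, 3): both sides equal 343.

Answer: Always true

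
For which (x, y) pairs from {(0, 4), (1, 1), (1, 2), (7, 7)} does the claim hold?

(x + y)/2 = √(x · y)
(1, 1), (7, 7)

Testing each pair:
(0, 4): LHS = 2, RHS = 0 → fails
(1, 1): LHS = 1, RHS = 1 → holds
(1, 2): LHS = 3/2, RHS = √(2) ≈ 1.414 → fails
(7, 7): LHS = 7, RHS = 7 → holds

2 of 4 pairs satisfy the claim.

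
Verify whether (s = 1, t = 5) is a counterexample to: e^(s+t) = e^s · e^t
Substituting s = 1, t = 5:
LHS = e^(1+5) = e^6 ≈ 403.4
RHS = e^1 · e^5 = e^6 ≈ 403.4

The sides agree, so this pair does not disprove the claim.

Answer: No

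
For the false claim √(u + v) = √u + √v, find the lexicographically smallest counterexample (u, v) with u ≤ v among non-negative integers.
At (0, 0): both sides equal 0, so it holds there.
At (0, 4): both sides equal 2, so it holds there.

Substituting (1, 1) into the claim:
LHS = √(1 + 1) = √(2) ≈ 1.414
RHS = √1 + √1 = 2

Since LHS ≠ RHS, this pair disproves the claim, and no lexicographically smaller pair (u ≤ v, non-negative integers) does.

For instance (3, 7) is also a counterexample (LHS = √(10) ≈ 3.162, RHS = √(3) + √(7) ≈ 4.378), but it's lexicographically larger.

Answer: (u, v) = (1, 1)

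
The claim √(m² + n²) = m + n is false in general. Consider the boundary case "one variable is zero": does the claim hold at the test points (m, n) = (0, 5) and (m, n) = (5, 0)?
Yes, holds at both test points

At (0, 5): LHS = 5, RHS = 5 → equal
At (5, 0): LHS = 5, RHS = 5 → equal

So the claim does hold at both of these boundary points, even though it is not an identity.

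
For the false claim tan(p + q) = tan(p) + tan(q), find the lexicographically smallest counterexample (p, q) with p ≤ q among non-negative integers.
(p, q) = (1, 1)

At (0, 1): both sides equal tan(1) ≈ 1.557, so it holds there.
At (0, 4): both sides equal tan(4) ≈ 1.158, so it holds there.

Substituting (1, 1) into the claim:
LHS = tan(1 + 1) = tan(2) ≈ -2.185
RHS = tan(1) + tan(1) = 2·tan(1) ≈ 3.115

Since LHS ≠ RHS, this pair disproves the claim, and no lexicographically smaller pair (p ≤ q, non-negative integers) does.

For instance (3, 7) is also a counterexample (LHS = tan(10) ≈ 0.6484, RHS = tan(3) + tan(7) ≈ 0.7289), but it's lexicographically larger.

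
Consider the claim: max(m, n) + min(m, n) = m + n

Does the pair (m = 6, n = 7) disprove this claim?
No

Substituting m = 6, n = 7:
LHS = max(6, 7) + min(6, 7) = 13
RHS = 6 + 7 = 13

The sides agree, so this pair does not disprove the claim.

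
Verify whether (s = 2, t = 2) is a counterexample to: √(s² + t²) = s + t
Substituting s = 2, t = 2:
LHS = √(2² + 2²) = 2·√(2) ≈ 2.828
RHS = 2 + 2 = 4

Since LHS ≠ RHS, this pair disproves the claim.

Answer: Yes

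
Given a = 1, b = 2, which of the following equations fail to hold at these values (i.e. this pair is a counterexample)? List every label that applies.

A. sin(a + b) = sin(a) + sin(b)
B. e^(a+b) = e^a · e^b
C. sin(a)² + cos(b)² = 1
Evaluating each claim at the given values:
A. LHS = sin(3) ≈ 0.1411, RHS = sin(1) + sin(2) ≈ 1.751 → fails here (LHS ≠ RHS)
B. LHS = e^3 ≈ 20.09, RHS = e^3 ≈ 20.09 → holds here (LHS = RHS)
C. LHS = cos(2)² + sin(1)² ≈ 0.8813, RHS = 1 → fails here (LHS ≠ RHS)

Answer: A, C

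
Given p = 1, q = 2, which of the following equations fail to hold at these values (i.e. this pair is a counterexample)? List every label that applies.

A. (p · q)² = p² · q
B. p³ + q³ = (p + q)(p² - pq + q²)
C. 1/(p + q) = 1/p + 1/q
A, C

Evaluating each claim at the given values:
A. LHS = 4, RHS = 2 → fails here (LHS ≠ RHS)
B. LHS = 9, RHS = 9 → holds here (LHS = RHS)
C. LHS = 1/3, RHS = 3/2 → fails here (LHS ≠ RHS)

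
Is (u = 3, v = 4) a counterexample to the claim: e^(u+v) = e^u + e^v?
Yes

Substituting u = 3, v = 4:
LHS = e^(3+4) = e^7 ≈ 1097
RHS = e^3 + e^4 ≈ 74.68

Since LHS ≠ RHS, this pair disproves the claim.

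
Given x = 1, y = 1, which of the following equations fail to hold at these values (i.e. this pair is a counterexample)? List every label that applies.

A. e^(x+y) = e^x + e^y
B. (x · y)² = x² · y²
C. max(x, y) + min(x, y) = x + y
Evaluating each claim at the given values:
A. LHS = e^2 ≈ 7.389, RHS = 2·e ≈ 5.437 → fails here (LHS ≠ RHS)
B. LHS = 1, RHS = 1 → holds here (LHS = RHS)
C. LHS = 2, RHS = 2 → holds here (LHS = RHS)

Answer: A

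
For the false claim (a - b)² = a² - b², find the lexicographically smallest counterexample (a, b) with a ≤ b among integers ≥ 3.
(a, b) = (3, 4)

At (3, 3): both sides equal 0, so it holds there.

Substituting (3, 4) into the claim:
LHS = (3 - 4)² = 1
RHS = 3² - 4² = -7

Since LHS ≠ RHS, this pair disproves the claim, and no lexicographically smaller pair (a ≤ b, integers ≥ 3) does.

For instance (6, 10) is also a counterexample (LHS = 16, RHS = -64), but it's lexicographically larger.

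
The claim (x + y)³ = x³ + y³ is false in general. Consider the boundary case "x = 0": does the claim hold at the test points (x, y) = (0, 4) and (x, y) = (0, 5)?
At (0, 4): LHS = 64, RHS = 64 → equal
At (0, 5): LHS = 125, RHS = 125 → equal

So the claim does hold at both of these boundary points, even though it is not an identity.

Answer: Yes, holds at both test points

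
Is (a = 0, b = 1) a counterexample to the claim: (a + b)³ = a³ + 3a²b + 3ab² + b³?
No

Substituting a = 0, b = 1:
LHS = (0 + 1)³ = 1
RHS = 0³ + 3·0²·1 + 3·0·1² + 1³ = 1

The sides agree, so this pair does not disprove the claim.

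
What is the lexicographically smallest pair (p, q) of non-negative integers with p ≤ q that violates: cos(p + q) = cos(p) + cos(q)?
Substituting (0, 0) into the claim:
LHS = cos(0 + 0) = 1
RHS = cos(0) + cos(0) = 2

Since LHS ≠ RHS, this pair disproves the claim, and no lexicographically smaller pair (p ≤ q, non-negative integers) does.

For instance (1, 3) is also a counterexample (LHS = cos(4) ≈ -0.6536, RHS = cos(3) + cos(1) ≈ -0.4497), but it's lexicographically larger.

Answer: (p, q) = (0, 0)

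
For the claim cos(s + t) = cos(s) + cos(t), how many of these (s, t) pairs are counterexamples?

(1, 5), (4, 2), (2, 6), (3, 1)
Testing each pair:
(1, 5): LHS = cos(6) ≈ 0.9602, RHS = cos(5) + cos(1) ≈ 0.824 → counterexample
(4, 2): LHS = cos(6) ≈ 0.9602, RHS = cos(4) + cos(2) ≈ -1.07 → counterexample
(2, 6): LHS = cos(8) ≈ -0.1455, RHS = cos(2) + cos(6) ≈ 0.544 → counterexample
(3, 1): LHS = cos(4) ≈ -0.6536, RHS = cos(3) + cos(1) ≈ -0.4497 → counterexample

That makes 4 counterexamples.

Answer: 4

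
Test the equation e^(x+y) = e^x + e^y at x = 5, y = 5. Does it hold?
Fails

Substituting x = 5, y = 5:

LHS = e^(5+5) = e^10 ≈ 22026.5
RHS = e^5 + e^5 = 2·e^5 ≈ 296.8

LHS ≠ RHS, so the equation does not hold at this point.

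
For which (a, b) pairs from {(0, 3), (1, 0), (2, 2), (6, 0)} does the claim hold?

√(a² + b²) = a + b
Testing each pair:
(0, 3): LHS = 3, RHS = 3 → holds
(1, 0): LHS = 1, RHS = 1 → holds
(2, 2): LHS = 2·√(2) ≈ 2.828, RHS = 4 → fails
(6, 0): LHS = 6, RHS = 6 → holds

3 of 4 pairs satisfy the claim.

Answer: (0, 3), (1, 0), (6, 0)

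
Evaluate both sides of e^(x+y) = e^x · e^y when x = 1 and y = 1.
LHS = e^(1+1) = e^2 ≈ 7.389
RHS = e^1 · e^1 = e^2 ≈ 7.389

LHS = RHS: the two sides agree.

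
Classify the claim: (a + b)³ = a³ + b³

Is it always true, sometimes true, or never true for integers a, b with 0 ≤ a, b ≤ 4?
It holds at (a, b) = (0, 0) (both sides equal 0), but fails at (a, b) = (4, 2) (LHS = 216, RHS = 72).

Answer: Sometimes true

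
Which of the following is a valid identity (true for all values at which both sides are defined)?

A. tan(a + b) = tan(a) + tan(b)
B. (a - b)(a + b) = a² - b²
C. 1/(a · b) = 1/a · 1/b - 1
A: fails at (2, 4) — LHS = tan(6) ≈ -0.291, RHS = tan(2) + tan(4) ≈ -1.027.
B: holds — e.g. at (4, 5), both sides equal -9.
C: fails at (1, 4) — LHS = 1/4, RHS = -3/4.

Answer: B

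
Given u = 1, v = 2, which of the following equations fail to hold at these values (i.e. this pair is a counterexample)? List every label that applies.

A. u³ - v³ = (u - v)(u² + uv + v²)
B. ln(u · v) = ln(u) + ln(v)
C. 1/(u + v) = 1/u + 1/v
C

Evaluating each claim at the given values:
A. LHS = -7, RHS = -7 → holds here (LHS = RHS)
B. LHS = ln(2) ≈ 0.6931, RHS = ln(2) ≈ 0.6931 → holds here (LHS = RHS)
C. LHS = 1/3, RHS = 3/2 → fails here (LHS ≠ RHS)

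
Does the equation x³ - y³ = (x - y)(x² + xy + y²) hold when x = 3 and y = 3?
Substituting x = 3, y = 3:

LHS = 3³ - 3³ = 0
RHS = (3 - 3)(3² + 3·3 + 3²) = 0

LHS = RHS, so the equation holds at this point.

Answer: Holds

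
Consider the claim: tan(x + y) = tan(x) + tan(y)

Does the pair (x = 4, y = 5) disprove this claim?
Yes

Substituting x = 4, y = 5:
LHS = tan(4 + 5) = tan(9) ≈ -0.4523
RHS = tan(4) + tan(5) ≈ -2.223

Since LHS ≠ RHS, this pair disproves the claim.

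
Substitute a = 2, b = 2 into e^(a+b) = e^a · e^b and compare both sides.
LHS = e^(2+2) = e^4 ≈ 54.6
RHS = e^2 · e^2 = e^4 ≈ 54.6

LHS = RHS: the two sides agree.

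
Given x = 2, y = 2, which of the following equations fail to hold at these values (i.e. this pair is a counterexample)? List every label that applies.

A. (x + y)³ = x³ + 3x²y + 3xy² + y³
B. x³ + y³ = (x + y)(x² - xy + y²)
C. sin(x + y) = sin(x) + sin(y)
Evaluating each claim at the given values:
A. LHS = 64, RHS = 64 → holds here (LHS = RHS)
B. LHS = 16, RHS = 16 → holds here (LHS = RHS)
C. LHS = sin(4) ≈ -0.7568, RHS = 2·sin(2) ≈ 1.819 → fails here (LHS ≠ RHS)

Answer: C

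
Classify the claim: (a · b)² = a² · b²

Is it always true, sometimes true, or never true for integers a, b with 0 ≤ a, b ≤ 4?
The identity holds for every pair in the range. For instance at (a, b) = (3, 3): both sides equal 81.

Answer: Always true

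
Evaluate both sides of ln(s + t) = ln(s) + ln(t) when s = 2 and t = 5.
LHS = ln(2 + 5) = ln(7) ≈ 1.946
RHS = ln(2) + ln(5) ≈ 2.303

LHS ≠ RHS (they differ by about 0.3567), so the equation does not hold here.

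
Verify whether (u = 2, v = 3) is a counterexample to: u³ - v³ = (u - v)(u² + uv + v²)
No

Substituting u = 2, v = 3:
LHS = 2³ - 3³ = -19
RHS = (2 - 3)(2² + 2·3 + 3²) = -19

The sides agree, so this pair does not disprove the claim.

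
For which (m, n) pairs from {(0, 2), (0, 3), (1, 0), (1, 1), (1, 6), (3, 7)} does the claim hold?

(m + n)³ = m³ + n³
(0, 2), (0, 3), (1, 0)

Testing each pair:
(0, 2): LHS = 8, RHS = 8 → holds
(0, 3): LHS = 27, RHS = 27 → holds
(1, 0): LHS = 1, RHS = 1 → holds
(1, 1): LHS = 8, RHS = 2 → fails
(1, 6): LHS = 343, RHS = 217 → fails
(3, 7): LHS = 1000, RHS = 370 → fails

3 of 6 pairs satisfy the claim.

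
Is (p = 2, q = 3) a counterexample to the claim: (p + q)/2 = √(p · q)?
Substituting p = 2, q = 3:
LHS = (2 + 3)/2 = 5/2
RHS = √(2 · 3) = √(6) ≈ 2.449

Since LHS ≠ RHS, this pair disproves the claim.

Answer: Yes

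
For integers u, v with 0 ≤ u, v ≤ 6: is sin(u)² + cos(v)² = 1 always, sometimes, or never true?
Sometimes true

It holds at (u, v) = (6, 6) (both sides equal 1), but fails at (u, v) = (3, 6) (LHS = sin(3)² + cos(6)² ≈ 0.9418, RHS = 1).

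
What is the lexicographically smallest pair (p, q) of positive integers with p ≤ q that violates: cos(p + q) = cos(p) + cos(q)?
Substituting (1, 1) into the claim:
LHS = cos(1 + 1) = cos(2) ≈ -0.4161
RHS = cos(1) + cos(1) = 2·cos(1) ≈ 1.081

Since LHS ≠ RHS, this pair disproves the claim, and no lexicographically smaller pair (p ≤ q, positive integers) does.

For instance (5, 7) is also a counterexample (LHS = cos(12) ≈ 0.8439, RHS = cos(5) + cos(7) ≈ 1.038), but it's lexicographically larger.

Answer: (p, q) = (1, 1)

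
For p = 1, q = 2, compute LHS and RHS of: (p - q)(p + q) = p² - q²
LHS = (1 - 2)(1 + 2) = -3
RHS = 1² - 2² = -3

LHS = RHS: the two sides agree.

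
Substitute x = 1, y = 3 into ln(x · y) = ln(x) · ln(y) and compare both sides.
LHS = ln(1 · 3) = ln(3) ≈ 1.099
RHS = ln(1) · ln(3) = 0

LHS ≠ RHS (they differ by about 1.099), so the equation does not hold here.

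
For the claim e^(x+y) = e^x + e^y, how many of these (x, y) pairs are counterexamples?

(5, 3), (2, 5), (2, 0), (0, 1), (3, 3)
5

Testing each pair:
(5, 3): LHS = e^8 ≈ 2981, RHS = e^3 + e^5 ≈ 168.5 → counterexample
(2, 5): LHS = e^7 ≈ 1097, RHS = e^2 + e^5 ≈ 155.8 → counterexample
(2, 0): LHS = e^2 ≈ 7.389, RHS = 1 + e^2 ≈ 8.389 → counterexample
(0, 1): LHS = e ≈ 2.718, RHS = 1 + e ≈ 3.718 → counterexample
(3, 3): LHS = e^6 ≈ 403.4, RHS = 2·e^3 ≈ 40.17 → counterexample

That makes 5 counterexamples.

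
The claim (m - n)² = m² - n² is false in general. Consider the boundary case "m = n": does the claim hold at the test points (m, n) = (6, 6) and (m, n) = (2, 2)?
At (6, 6): LHS = 0, RHS = 0 → equal
At (2, 2): LHS = 0, RHS = 0 → equal

So the claim does hold at both of these boundary points, even though it is not an identity.

Answer: Yes, holds at both test points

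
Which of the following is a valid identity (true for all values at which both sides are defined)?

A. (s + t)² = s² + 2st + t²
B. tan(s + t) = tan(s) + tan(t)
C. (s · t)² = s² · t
A

A: holds — e.g. at (3, 3), both sides equal 36.
B: fails at (2, 3) — LHS = tan(5) ≈ -3.381, RHS = tan(2) + tan(3) ≈ -2.328.
C: fails at (1, 2) — LHS = 4, RHS = 2.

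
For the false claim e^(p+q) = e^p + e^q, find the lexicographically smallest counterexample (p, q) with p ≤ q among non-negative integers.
Substituting (0, 0) into the claim:
LHS = e^(0+0) = 1
RHS = e^0 + e^0 = 2

Since LHS ≠ RHS, this pair disproves the claim, and no lexicographically smaller pair (p ≤ q, non-negative integers) does.

For instance (0, 4) is also a counterexample (LHS = e^4 ≈ 54.6, RHS = 1 + e^4 ≈ 55.6), but it's lexicographically larger.

Answer: (p, q) = (0, 0)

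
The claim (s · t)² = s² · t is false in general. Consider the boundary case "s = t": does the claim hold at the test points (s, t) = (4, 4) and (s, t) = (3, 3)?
No, fails at both test points

At (4, 4): LHS = 256 ≠ RHS = 64
At (3, 3): LHS = 81 ≠ RHS = 27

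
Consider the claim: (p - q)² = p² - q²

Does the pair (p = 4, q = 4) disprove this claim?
No

Substituting p = 4, q = 4:
LHS = (4 - 4)² = 0
RHS = 4² - 4² = 0

The sides agree, so this pair does not disprove the claim.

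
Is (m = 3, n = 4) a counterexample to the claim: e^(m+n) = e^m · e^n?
No

Substituting m = 3, n = 4:
LHS = e^(3+4) = e^7 ≈ 1097
RHS = e^3 · e^4 = e^7 ≈ 1097

The sides agree, so this pair does not disprove the claim.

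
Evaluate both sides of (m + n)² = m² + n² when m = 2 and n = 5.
LHS = (2 + 5)² = 49
RHS = 2² + 5² = 29

LHS ≠ RHS, so the equation does not hold here.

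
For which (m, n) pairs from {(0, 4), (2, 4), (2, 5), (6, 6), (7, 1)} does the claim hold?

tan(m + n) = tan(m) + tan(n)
(0, 4)

Testing each pair:
(0, 4): LHS = tan(4) ≈ 1.158, RHS = tan(4) ≈ 1.158 → holds
(2, 4): LHS = tan(6) ≈ -0.291, RHS = tan(2) + tan(4) ≈ -1.027 → fails
(2, 5): LHS = tan(7) ≈ 0.8714, RHS = tan(5) + tan(2) ≈ -5.566 → fails
(6, 6): LHS = tan(12) ≈ -0.6359, RHS = 2·tan(6) ≈ -0.582 → fails
(7, 1): LHS = tan(8) ≈ -6.8, RHS = tan(7) + tan(1) ≈ 2.429 → fails

1 of 5 pairs satisfies the claim.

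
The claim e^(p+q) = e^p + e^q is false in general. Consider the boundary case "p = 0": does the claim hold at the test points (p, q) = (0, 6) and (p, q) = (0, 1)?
At (0, 6): LHS = e^6 ≈ 403.4 ≠ RHS = 1 + e^6 ≈ 404.4
At (0, 1): LHS = e ≈ 2.718 ≠ RHS = 1 + e ≈ 3.718

Answer: No, fails at both test points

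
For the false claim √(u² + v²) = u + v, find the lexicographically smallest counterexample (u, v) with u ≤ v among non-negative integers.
Substituting (1, 1) into the claim:
LHS = √(1² + 1²) = √(2) ≈ 1.414
RHS = 1 + 1 = 2

Since LHS ≠ RHS, this pair disproves the claim, and no lexicographically smaller pair (u ≤ v, non-negative integers) does.

For instance (2, 5) is also a counterexample (LHS = √(29) ≈ 5.385, RHS = 7), but it's lexicographically larger.

Answer: (u, v) = (1, 1)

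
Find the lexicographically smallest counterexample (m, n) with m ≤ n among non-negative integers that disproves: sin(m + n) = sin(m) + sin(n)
(m, n) = (1, 1)

At (0, 2): both sides equal sin(2) ≈ 0.9093, so it holds there.

Substituting (1, 1) into the claim:
LHS = sin(1 + 1) = sin(2) ≈ 0.9093
RHS = sin(1) + sin(1) = 2·sin(1) ≈ 1.683

Since LHS ≠ RHS, this pair disproves the claim, and no lexicographically smaller pair (m ≤ n, non-negative integers) does.

For instance (1, 7) is also a counterexample (LHS = sin(8) ≈ 0.9894, RHS = sin(7) + sin(1) ≈ 1.498), but it's lexicographically larger.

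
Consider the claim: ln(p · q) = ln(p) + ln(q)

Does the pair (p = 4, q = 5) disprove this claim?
Substituting p = 4, q = 5:
LHS = ln(4 · 5) = ln(20) ≈ 2.996
RHS = ln(4) + ln(5) ≈ 2.996

The sides agree, so this pair does not disprove the claim.

Answer: No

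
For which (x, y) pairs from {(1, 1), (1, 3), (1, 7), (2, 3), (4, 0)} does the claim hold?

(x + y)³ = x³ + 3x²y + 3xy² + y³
Testing each pair:
(1, 1): LHS = 8, RHS = 8 → holds
(1, 3): LHS = 64, RHS = 64 → holds
(1, 7): LHS = 512, RHS = 512 → holds
(2, 3): LHS = 125, RHS = 125 → holds
(4, 0): LHS = 64, RHS = 64 → holds

Every pair satisfies the claim.

Answer: All pairs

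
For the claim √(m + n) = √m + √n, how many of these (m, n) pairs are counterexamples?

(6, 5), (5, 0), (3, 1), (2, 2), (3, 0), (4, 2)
4

Testing each pair:
(6, 5): LHS = √(11) ≈ 3.317, RHS = √(5) + √(6) ≈ 4.686 → counterexample
(5, 0): LHS = √(5) ≈ 2.236, RHS = √(5) ≈ 2.236 → satisfies claim
(3, 1): LHS = 2, RHS = 1 + √(3) ≈ 2.732 → counterexample
(2, 2): LHS = 2, RHS = 2·√(2) ≈ 2.828 → counterexample
(3, 0): LHS = √(3) ≈ 1.732, RHS = √(3) ≈ 1.732 → satisfies claim
(4, 2): LHS = √(6) ≈ 2.449, RHS = √(2) + 2 ≈ 3.414 → counterexample

That makes 4 counterexamples.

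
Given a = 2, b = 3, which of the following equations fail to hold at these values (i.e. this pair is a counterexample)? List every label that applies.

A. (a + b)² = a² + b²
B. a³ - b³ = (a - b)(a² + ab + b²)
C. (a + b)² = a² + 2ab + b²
A

Evaluating each claim at the given values:
A. LHS = 25, RHS = 13 → fails here (LHS ≠ RHS)
B. LHS = -19, RHS = -19 → holds here (LHS = RHS)
C. LHS = 25, RHS = 25 → holds here (LHS = RHS)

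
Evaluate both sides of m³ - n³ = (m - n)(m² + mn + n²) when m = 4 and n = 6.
LHS = 4³ - 6³ = -152
RHS = (4 - 6)(4² + 4·6 + 6²) = -152

LHS = RHS: the two sides agree.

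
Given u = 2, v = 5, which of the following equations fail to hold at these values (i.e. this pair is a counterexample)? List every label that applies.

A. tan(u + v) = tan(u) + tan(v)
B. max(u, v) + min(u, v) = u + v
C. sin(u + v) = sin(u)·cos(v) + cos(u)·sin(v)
A

Evaluating each claim at the given values:
A. LHS = tan(7) ≈ 0.8714, RHS = tan(5) + tan(2) ≈ -5.566 → fails here (LHS ≠ RHS)
B. LHS = 7, RHS = 7 → holds here (LHS = RHS)
C. LHS = sin(7) ≈ 0.657, RHS = sin(2)·cos(5) + sin(5)·cos(2) ≈ 0.657 → holds here (LHS = RHS)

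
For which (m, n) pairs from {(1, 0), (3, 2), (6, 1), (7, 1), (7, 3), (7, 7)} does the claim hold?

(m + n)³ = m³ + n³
Testing each pair:
(1, 0): LHS = 1, RHS = 1 → holds
(3, 2): LHS = 125, RHS = 35 → fails
(6, 1): LHS = 343, RHS = 217 → fails
(7, 1): LHS = 512, RHS = 344 → fails
(7, 3): LHS = 1000, RHS = 370 → fails
(7, 7): LHS = 2744, RHS = 686 → fails

1 of 6 pairs satisfies the claim.

Answer: (1, 0)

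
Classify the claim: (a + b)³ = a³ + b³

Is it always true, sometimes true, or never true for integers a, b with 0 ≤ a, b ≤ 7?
Sometimes true

It holds at (a, b) = (6, 0) (both sides equal 216), but fails at (a, b) = (7, 3) (LHS = 1000, RHS = 370).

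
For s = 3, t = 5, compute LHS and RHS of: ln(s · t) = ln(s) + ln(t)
LHS = ln(3 · 5) = ln(15) ≈ 2.708
RHS = ln(3) + ln(5) ≈ 2.708

LHS = RHS: the two sides agree.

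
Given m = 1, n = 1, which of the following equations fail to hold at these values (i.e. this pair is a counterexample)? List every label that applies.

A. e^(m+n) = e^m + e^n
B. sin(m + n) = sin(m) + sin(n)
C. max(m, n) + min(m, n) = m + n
Evaluating each claim at the given values:
A. LHS = e^2 ≈ 7.389, RHS = 2·e ≈ 5.437 → fails here (LHS ≠ RHS)
B. LHS = sin(2) ≈ 0.9093, RHS = 2·sin(1) ≈ 1.683 → fails here (LHS ≠ RHS)
C. LHS = 2, RHS = 2 → holds here (LHS = RHS)

Answer: A, B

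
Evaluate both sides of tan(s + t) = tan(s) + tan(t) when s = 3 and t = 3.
LHS = tan(3 + 3) = tan(6) ≈ -0.291
RHS = tan(3) + tan(3) = 2·tan(3) ≈ -0.2851

LHS ≠ RHS (they differ by about 0.005913), so the equation does not hold here.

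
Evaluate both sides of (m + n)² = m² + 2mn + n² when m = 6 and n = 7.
LHS = (6 + 7)² = 169
RHS = 6² + 2·6·7 + 7² = 169

LHS = RHS: the two sides agree.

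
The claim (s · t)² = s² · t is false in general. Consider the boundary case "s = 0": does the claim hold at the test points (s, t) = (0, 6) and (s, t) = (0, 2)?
At (0, 6): LHS = 0, RHS = 0 → equal
At (0, 2): LHS = 0, RHS = 0 → equal

So the claim does hold at both of these boundary points, even though it is not an identity.

Answer: Yes, holds at both test points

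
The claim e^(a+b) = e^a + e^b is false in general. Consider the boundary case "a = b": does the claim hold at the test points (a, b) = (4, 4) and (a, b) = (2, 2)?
No, fails at both test points

At (4, 4): LHS = e^8 ≈ 2981 ≠ RHS = 2·e^4 ≈ 109.2
At (2, 2): LHS = e^4 ≈ 54.6 ≠ RHS = 2·e^2 ≈ 14.78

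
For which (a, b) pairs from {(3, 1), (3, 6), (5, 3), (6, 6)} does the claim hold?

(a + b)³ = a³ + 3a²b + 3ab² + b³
All pairs

Testing each pair:
(3, 1): LHS = 64, RHS = 64 → holds
(3, 6): LHS = 729, RHS = 729 → holds
(5, 3): LHS = 512, RHS = 512 → holds
(6, 6): LHS = 1728, RHS = 1728 → holds

Every pair satisfies the claim.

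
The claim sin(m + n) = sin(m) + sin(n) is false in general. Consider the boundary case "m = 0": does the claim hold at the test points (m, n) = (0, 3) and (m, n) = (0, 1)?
At (0, 3): LHS = sin(3) ≈ 0.1411, RHS = sin(3) ≈ 0.1411 → equal
At (0, 1): LHS = sin(1) ≈ 0.8415, RHS = sin(1) ≈ 0.8415 → equal

So the claim does hold at both of these boundary points, even though it is not an identity.

Answer: Yes, holds at both test points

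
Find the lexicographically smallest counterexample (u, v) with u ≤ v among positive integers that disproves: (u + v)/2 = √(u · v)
At (1, 1): both sides equal 1, so it holds there.

Substituting (1, 2) into the claim:
LHS = (1 + 2)/2 = 3/2
RHS = √(1 · 2) = √(2) ≈ 1.414

Since LHS ≠ RHS, this pair disproves the claim, and no lexicographically smaller pair (u ≤ v, positive integers) does.

For instance (4, 6) is also a counterexample (LHS = 5, RHS = 2·√(6) ≈ 4.899), but it's lexicographically larger.

Answer: (u, v) = (1, 2)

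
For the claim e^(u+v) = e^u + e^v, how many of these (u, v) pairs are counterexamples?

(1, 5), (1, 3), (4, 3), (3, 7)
4

Testing each pair:
(1, 5): LHS = e^6 ≈ 403.4, RHS = e + e^5 ≈ 151.1 → counterexample
(1, 3): LHS = e^4 ≈ 54.6, RHS = e + e^3 ≈ 22.8 → counterexample
(4, 3): LHS = e^7 ≈ 1097, RHS = e^3 + e^4 ≈ 74.68 → counterexample
(3, 7): LHS = e^10 ≈ 22026.5, RHS = e^3 + e^7 ≈ 1117 → counterexample

That makes 4 counterexamples.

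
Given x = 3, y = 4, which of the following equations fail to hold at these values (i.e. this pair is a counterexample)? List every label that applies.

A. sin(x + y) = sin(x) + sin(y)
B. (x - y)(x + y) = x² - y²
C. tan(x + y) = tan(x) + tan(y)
Evaluating each claim at the given values:
A. LHS = sin(7) ≈ 0.657, RHS = sin(4) + sin(3) ≈ -0.6157 → fails here (LHS ≠ RHS)
B. LHS = -7, RHS = -7 → holds here (LHS = RHS)
C. LHS = tan(7) ≈ 0.8714, RHS = tan(3) + tan(4) ≈ 1.015 → fails here (LHS ≠ RHS)

Answer: A, C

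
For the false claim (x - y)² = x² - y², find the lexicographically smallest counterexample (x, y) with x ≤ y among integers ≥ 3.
(x, y) = (3, 4)

At (3, 3): both sides equal 0, so it holds there.

Substituting (3, 4) into the claim:
LHS = (3 - 4)² = 1
RHS = 3² - 4² = -7

Since LHS ≠ RHS, this pair disproves the claim, and no lexicographically smaller pair (x ≤ y, integers ≥ 3) does.

For instance (3, 5) is also a counterexample (LHS = 4, RHS = -16), but it's lexicographically larger.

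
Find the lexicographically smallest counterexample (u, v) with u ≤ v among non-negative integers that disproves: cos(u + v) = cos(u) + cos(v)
Substituting (0, 0) into the claim:
LHS = cos(0 + 0) = 1
RHS = cos(0) + cos(0) = 2

Since LHS ≠ RHS, this pair disproves the claim, and no lexicographically smaller pair (u ≤ v, non-negative integers) does.

For instance (0, 5) is also a counterexample (LHS = cos(5) ≈ 0.2837, RHS = cos(5) + 1 ≈ 1.284), but it's lexicographically larger.

Answer: (u, v) = (0, 0)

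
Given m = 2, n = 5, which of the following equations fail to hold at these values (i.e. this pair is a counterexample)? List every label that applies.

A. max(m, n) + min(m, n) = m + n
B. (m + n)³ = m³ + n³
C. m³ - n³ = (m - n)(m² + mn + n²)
Evaluating each claim at the given values:
A. LHS = 7, RHS = 7 → holds here (LHS = RHS)
B. LHS = 343, RHS = 133 → fails here (LHS ≠ RHS)
C. LHS = -117, RHS = -117 → holds here (LHS = RHS)

Answer: B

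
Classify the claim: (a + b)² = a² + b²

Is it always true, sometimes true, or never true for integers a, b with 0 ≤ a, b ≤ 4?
Sometimes true

It holds at (a, b) = (3, 0) (both sides equal 9), but fails at (a, b) = (3, 3) (LHS = 36, RHS = 18).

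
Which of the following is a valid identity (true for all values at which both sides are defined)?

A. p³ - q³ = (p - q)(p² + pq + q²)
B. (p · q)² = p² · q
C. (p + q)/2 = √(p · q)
A: holds — e.g. at (1, 5), both sides equal -124.
B: fails at (5, 8) — LHS = 1600, RHS = 200.
C: fails at (0, 1) — LHS = 1/2, RHS = 0.

Answer: A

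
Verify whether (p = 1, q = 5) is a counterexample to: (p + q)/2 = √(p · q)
Substituting p = 1, q = 5:
LHS = (1 + 5)/2 = 3
RHS = √(1 · 5) = √(5) ≈ 2.236

Since LHS ≠ RHS, this pair disproves the claim.

Answer: Yes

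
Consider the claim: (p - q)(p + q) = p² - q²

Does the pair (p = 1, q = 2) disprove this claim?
Substituting p = 1, q = 2:
LHS = (1 - 2)(1 + 2) = -3
RHS = 1² - 2² = -3

The sides agree, so this pair does not disprove the claim.

Answer: No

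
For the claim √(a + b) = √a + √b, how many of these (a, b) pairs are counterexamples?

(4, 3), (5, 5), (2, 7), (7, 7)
Testing each pair:
(4, 3): LHS = √(7) ≈ 2.646, RHS = √(3) + 2 ≈ 3.732 → counterexample
(5, 5): LHS = √(10) ≈ 3.162, RHS = 2·√(5) ≈ 4.472 → counterexample
(2, 7): LHS = 3, RHS = √(2) + √(7) ≈ 4.06 → counterexample
(7, 7): LHS = √(14) ≈ 3.742, RHS = 2·√(7) ≈ 5.292 → counterexample

That makes 4 counterexamples.

Answer: 4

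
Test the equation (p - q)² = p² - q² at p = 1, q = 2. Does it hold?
Substituting p = 1, q = 2:

LHS = (1 - 2)² = 1
RHS = 1² - 2² = -3

LHS ≠ RHS, so the equation does not hold at this point.

Answer: Fails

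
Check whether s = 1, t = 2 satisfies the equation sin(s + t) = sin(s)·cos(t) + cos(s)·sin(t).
Holds

Substituting s = 1, t = 2:

LHS = sin(1 + 2) = sin(3) ≈ 0.1411
RHS = sin(1)·cos(2) + cos(1)·sin(2) = sin(1)·cos(2) + sin(2)·cos(1) ≈ 0.1411

LHS = RHS, so the equation holds at this point.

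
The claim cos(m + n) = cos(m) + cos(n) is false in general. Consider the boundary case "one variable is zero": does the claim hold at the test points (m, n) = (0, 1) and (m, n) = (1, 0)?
No, fails at both test points

At (0, 1): LHS = cos(1) ≈ 0.5403 ≠ RHS = cos(1) + 1 ≈ 1.54
At (1, 0): LHS = cos(1) ≈ 0.5403 ≠ RHS = cos(1) + 1 ≈ 1.54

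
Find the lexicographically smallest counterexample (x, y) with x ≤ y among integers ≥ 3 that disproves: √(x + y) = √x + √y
(x, y) = (3, 3)

Substituting (3, 3) into the claim:
LHS = √(3 + 3) = √(6) ≈ 2.449
RHS = √3 + √3 = 2·√(3) ≈ 3.464

Since LHS ≠ RHS, this pair disproves the claim, and no lexicographically smaller pair (x ≤ y, integers ≥ 3) does.

For instance (8, 8) is also a counterexample (LHS = 4, RHS = 4·√(2) ≈ 5.657), but it's lexicographically larger.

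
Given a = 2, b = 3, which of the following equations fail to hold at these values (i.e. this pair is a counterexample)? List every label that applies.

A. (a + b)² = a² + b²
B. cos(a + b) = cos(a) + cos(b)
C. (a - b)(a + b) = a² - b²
A, B

Evaluating each claim at the given values:
A. LHS = 25, RHS = 13 → fails here (LHS ≠ RHS)
B. LHS = cos(5) ≈ 0.2837, RHS = cos(3) + cos(2) ≈ -1.406 → fails here (LHS ≠ RHS)
C. LHS = -5, RHS = -5 → holds here (LHS = RHS)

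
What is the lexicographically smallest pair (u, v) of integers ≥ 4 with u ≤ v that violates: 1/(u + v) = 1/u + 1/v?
(u, v) = (4, 4)

Substituting (4, 4) into the claim:
LHS = 1/(4 + 4) = 1/8
RHS = 1/4 + 1/4 = 1/2

Since LHS ≠ RHS, this pair disproves the claim, and no lexicographically smaller pair (u ≤ v, integers ≥ 4) does.

For instance (4, 6) is also a counterexample (LHS = 1/10, RHS = 5/12), but it's lexicographically larger.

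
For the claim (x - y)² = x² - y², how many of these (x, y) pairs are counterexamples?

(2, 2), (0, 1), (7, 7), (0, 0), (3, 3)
Testing each pair:
(2, 2): LHS = 0, RHS = 0 → satisfies claim
(0, 1): LHS = 1, RHS = -1 → counterexample
(7, 7): LHS = 0, RHS = 0 → satisfies claim
(0, 0): LHS = 0, RHS = 0 → satisfies claim
(3, 3): LHS = 0, RHS = 0 → satisfies claim

That makes 1 counterexample.

Answer: 1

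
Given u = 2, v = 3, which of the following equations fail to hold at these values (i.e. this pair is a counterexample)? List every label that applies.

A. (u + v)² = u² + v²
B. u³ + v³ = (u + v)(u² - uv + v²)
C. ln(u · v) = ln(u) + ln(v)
Evaluating each claim at the given values:
A. LHS = 25, RHS = 13 → fails here (LHS ≠ RHS)
B. LHS = 35, RHS = 35 → holds here (LHS = RHS)
C. LHS = ln(6) ≈ 1.792, RHS = ln(2) + ln(3) ≈ 1.792 → holds here (LHS = RHS)

Answer: A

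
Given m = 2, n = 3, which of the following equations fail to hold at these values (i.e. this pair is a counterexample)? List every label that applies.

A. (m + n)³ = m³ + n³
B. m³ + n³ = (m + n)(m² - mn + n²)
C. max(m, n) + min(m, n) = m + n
A

Evaluating each claim at the given values:
A. LHS = 125, RHS = 35 → fails here (LHS ≠ RHS)
B. LHS = 35, RHS = 35 → holds here (LHS = RHS)
C. LHS = 5, RHS = 5 → holds here (LHS = RHS)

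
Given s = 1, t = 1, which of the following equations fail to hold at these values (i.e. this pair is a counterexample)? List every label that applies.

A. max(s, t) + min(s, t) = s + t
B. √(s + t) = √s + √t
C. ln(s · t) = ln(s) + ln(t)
B

Evaluating each claim at the given values:
A. LHS = 2, RHS = 2 → holds here (LHS = RHS)
B. LHS = √(2) ≈ 1.414, RHS = 2 → fails here (LHS ≠ RHS)
C. LHS = 0, RHS = 0 → holds here (LHS = RHS)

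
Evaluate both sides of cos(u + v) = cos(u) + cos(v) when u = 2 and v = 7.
LHS = cos(2 + 7) = cos(9) ≈ -0.9111
RHS = cos(2) + cos(7) ≈ 0.3378

LHS ≠ RHS (they differ by about 1.249), so the equation does not hold here.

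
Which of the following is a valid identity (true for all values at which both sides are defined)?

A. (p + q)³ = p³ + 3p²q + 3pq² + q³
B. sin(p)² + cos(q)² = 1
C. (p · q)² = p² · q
A: holds — e.g. at (3, 5), both sides equal 512.
B: fails at (4, 5) — LHS = cos(5)² + sin(4)² ≈ 0.6532, RHS = 1.
C: fails at (2, 4) — LHS = 64, RHS = 16.

Answer: A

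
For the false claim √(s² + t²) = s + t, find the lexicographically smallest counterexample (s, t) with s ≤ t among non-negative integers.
(s, t) = (1, 1)

At (0, 1): both sides equal 1, so it holds there.
At (0, 4): both sides equal 4, so it holds there.

Substituting (1, 1) into the claim:
LHS = √(1² + 1²) = √(2) ≈ 1.414
RHS = 1 + 1 = 2

Since LHS ≠ RHS, this pair disproves the claim, and no lexicographically smaller pair (s ≤ t, non-negative integers) does.

For instance (3, 6) is also a counterexample (LHS = 3·√(5) ≈ 6.708, RHS = 9), but it's lexicographically larger.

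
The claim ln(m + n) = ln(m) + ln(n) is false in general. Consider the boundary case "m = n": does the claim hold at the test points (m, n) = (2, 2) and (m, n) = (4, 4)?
Only at (2, 2)

At (2, 2): LHS = ln(4) ≈ 1.386, RHS = 2·ln(2) ≈ 1.386 → equal
At (4, 4): LHS = ln(8) ≈ 2.079 ≠ RHS = 2·ln(4) ≈ 2.773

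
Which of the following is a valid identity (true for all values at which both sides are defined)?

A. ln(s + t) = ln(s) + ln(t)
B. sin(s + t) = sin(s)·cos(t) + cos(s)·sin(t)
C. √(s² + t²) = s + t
B

A: fails at (1, 5) — LHS = ln(6) ≈ 1.792, RHS = ln(5) ≈ 1.609.
B: holds — e.g. at (5, 8), both sides equal sin(13) ≈ 0.4202.
C: fails at (4, 5) — LHS = √(41) ≈ 6.403, RHS = 9.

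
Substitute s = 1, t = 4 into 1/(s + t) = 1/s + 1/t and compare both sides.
LHS = 1/(1 + 4) = 1/5
RHS = 1/1 + 1/4 = 5/4

LHS ≠ RHS, so the equation does not hold here.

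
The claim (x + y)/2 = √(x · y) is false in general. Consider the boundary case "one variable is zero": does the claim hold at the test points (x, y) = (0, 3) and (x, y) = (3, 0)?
No, fails at both test points

At (0, 3): LHS = 3/2 ≠ RHS = 0
At (3, 0): LHS = 3/2 ≠ RHS = 0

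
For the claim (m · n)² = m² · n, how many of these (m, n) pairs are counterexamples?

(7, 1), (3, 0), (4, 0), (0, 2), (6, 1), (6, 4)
Testing each pair:
(7, 1): LHS = 49, RHS = 49 → satisfies claim
(3, 0): LHS = 0, RHS = 0 → satisfies claim
(4, 0): LHS = 0, RHS = 0 → satisfies claim
(0, 2): LHS = 0, RHS = 0 → satisfies claim
(6, 1): LHS = 36, RHS = 36 → satisfies claim
(6, 4): LHS = 576, RHS = 144 → counterexample

That makes 1 counterexample.

Answer: 1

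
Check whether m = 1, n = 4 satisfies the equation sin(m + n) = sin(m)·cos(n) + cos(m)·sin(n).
Substituting m = 1, n = 4:

LHS = sin(1 + 4) = sin(5) ≈ -0.9589
RHS = sin(1)·cos(4) + cos(1)·sin(4) = sin(1)·cos(4) + sin(4)·cos(1) ≈ -0.9589

LHS = RHS, so the equation holds at this point.

Answer: Holds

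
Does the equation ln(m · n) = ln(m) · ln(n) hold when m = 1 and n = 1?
Substituting m = 1, n = 1:

LHS = ln(1 · 1) = 0
RHS = ln(1) · ln(1) = 0

LHS = RHS, so the equation holds at this point.

Answer: Holds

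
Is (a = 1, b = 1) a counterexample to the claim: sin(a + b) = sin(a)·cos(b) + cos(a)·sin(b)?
No

Substituting a = 1, b = 1:
LHS = sin(1 + 1) = sin(2) ≈ 0.9093
RHS = sin(1)·cos(1) + cos(1)·sin(1) = 2·sin(1)·cos(1) ≈ 0.9093

The sides agree, so this pair does not disprove the claim.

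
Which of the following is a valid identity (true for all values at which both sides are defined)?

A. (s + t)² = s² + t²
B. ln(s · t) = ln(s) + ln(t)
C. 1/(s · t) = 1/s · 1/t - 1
A: fails at (4, 4) — LHS = 64, RHS = 32.
B: holds — e.g. at (5, 5), both sides equal ln(25) ≈ 3.219.
C: fails at (1, 3) — LHS = 1/3, RHS = -2/3.

Answer: B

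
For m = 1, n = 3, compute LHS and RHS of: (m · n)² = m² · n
LHS = (1 · 3)² = 9
RHS = 1² · 3 = 3

LHS ≠ RHS, so the equation does not hold here.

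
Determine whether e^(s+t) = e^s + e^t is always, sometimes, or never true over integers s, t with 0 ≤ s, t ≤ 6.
The claim fails for every pair in the range. For instance at (s, t) = (4, 6): LHS = e^10 ≈ 22026.5, RHS = e^4 + e^6 ≈ 458.

Answer: Never true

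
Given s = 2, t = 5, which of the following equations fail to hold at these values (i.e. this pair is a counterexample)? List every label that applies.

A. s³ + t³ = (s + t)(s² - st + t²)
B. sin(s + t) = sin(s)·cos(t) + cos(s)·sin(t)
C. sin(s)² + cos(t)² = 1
Evaluating each claim at the given values:
A. LHS = 133, RHS = 133 → holds here (LHS = RHS)
B. LHS = sin(7) ≈ 0.657, RHS = sin(2)·cos(5) + sin(5)·cos(2) ≈ 0.657 → holds here (LHS = RHS)
C. LHS = cos(5)² + sin(2)² ≈ 0.9073, RHS = 1 → fails here (LHS ≠ RHS)

Answer: C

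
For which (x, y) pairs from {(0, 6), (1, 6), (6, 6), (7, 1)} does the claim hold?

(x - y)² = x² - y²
(6, 6)

Testing each pair:
(0, 6): LHS = 36, RHS = -36 → fails
(1, 6): LHS = 25, RHS = -35 → fails
(6, 6): LHS = 0, RHS = 0 → holds
(7, 1): LHS = 36, RHS = 48 → fails

1 of 4 pairs satisfies the claim.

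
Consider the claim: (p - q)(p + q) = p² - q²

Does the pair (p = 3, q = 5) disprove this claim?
No

Substituting p = 3, q = 5:
LHS = (3 - 5)(3 + 5) = -16
RHS = 3² - 5² = -16

The sides agree, so this pair does not disprove the claim.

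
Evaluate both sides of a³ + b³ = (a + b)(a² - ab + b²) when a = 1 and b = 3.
LHS = 1³ + 3³ = 28
RHS = (1 + 3)(1² - 1·3 + 3²) = 28

LHS = RHS: the two sides agree.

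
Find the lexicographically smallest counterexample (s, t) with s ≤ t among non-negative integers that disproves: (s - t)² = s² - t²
Substituting (0, 1) into the claim:
LHS = (0 - 1)² = 1
RHS = 0² - 1² = -1

Since LHS ≠ RHS, this pair disproves the claim, and no lexicographically smaller pair (s ≤ t, non-negative integers) does.

For instance (0, 4) is also a counterexample (LHS = 16, RHS = -16), but it's lexicographically larger.

Answer: (s, t) = (0, 1)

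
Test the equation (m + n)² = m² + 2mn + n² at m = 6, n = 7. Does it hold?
Substituting m = 6, n = 7:

LHS = (6 + 7)² = 169
RHS = 6² + 2·6·7 + 7² = 169

LHS = RHS, so the equation holds at this point.

Answer: Holds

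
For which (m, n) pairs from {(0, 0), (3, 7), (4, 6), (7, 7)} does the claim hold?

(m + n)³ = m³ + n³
(0, 0)

Testing each pair:
(0, 0): LHS = 0, RHS = 0 → holds
(3, 7): LHS = 1000, RHS = 370 → fails
(4, 6): LHS = 1000, RHS = 280 → fails
(7, 7): LHS = 2744, RHS = 686 → fails

1 of 4 pairs satisfies the claim.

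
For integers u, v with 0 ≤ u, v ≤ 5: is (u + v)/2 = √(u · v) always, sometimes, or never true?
Sometimes true

It holds at (u, v) = (4, 4) (both sides equal 4), but fails at (u, v) = (1, 3) (LHS = 2, RHS = √(3) ≈ 1.732).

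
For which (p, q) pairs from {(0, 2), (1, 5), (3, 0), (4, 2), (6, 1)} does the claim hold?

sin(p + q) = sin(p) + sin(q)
(0, 2), (3, 0)

Testing each pair:
(0, 2): LHS = sin(2) ≈ 0.9093, RHS = sin(2) ≈ 0.9093 → holds
(1, 5): LHS = sin(6) ≈ -0.2794, RHS = sin(5) + sin(1) ≈ -0.1175 → fails
(3, 0): LHS = sin(3) ≈ 0.1411, RHS = sin(3) ≈ 0.1411 → holds
(4, 2): LHS = sin(6) ≈ -0.2794, RHS = sin(4) + sin(2) ≈ 0.1525 → fails
(6, 1): LHS = sin(7) ≈ 0.657, RHS = sin(6) + sin(1) ≈ 0.5621 → fails

2 of 5 pairs satisfy the claim.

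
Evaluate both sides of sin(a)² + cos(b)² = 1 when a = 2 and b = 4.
LHS = sin(2)² + cos(4)² ≈ 1.254
RHS = 1

LHS ≠ RHS (they differ by about 0.2541), so the equation does not hold here.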